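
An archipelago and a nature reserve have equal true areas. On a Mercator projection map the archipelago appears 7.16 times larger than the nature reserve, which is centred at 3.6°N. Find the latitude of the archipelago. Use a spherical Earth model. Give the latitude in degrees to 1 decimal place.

68.1°

For equal true areas on Mercator, apparent areas scale as sec²φ, so the ratio is cos²φ₂ / cos²φ₁.
cos²φ₂ / cos²φ₁ = 7.16  ⇒  cos φ₁ = cos 3.6° / √7.16 = 0.9980/2.676 = 0.3730.
φ₁ = arccos(0.3730) ≈ 68.1°.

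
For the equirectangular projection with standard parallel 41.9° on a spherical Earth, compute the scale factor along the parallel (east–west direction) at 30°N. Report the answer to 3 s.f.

In the equirectangular projection with standard parallel φ₀ = 41.9° (x = Rλ cos φ₀, y = Rφ), meridians are true-scale (h = 1) and the parallel scale is k = cos φ₀ / cos φ.
k = cos 41.9° / cos 30° = 0.7443/0.8660 = 0.8595.

0.859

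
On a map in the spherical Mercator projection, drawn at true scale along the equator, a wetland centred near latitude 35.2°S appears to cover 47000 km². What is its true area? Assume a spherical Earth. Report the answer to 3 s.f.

31400 km²

Mercator is conformal, so the point scale is isotropic: h = k = sec φ = 1/cos φ.
Areal scale = k² = sec²φ = 1/cos²(35.2°) = 1/0.8171² = 1.498.
True area = apparent / (areal scale) = 47000 / 1.498 ≈ 31400 km².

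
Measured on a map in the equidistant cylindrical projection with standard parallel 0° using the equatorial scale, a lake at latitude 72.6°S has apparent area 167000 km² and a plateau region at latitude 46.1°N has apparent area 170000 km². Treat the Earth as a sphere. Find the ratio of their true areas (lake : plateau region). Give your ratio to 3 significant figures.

Plate carrée has h = 1 and k = sec φ, giving areal scale sec φ; true area = (apparent area) · cos φ.
True area of lake: 167000 × cos(72.6°) = 167000 × 0.2990 = 49940 km².
True area of plateau region: 170000 × cos(46.1°) = 170000 × 0.6934 = 117900 km².
Ratio = 49940 / 117900 ≈ 0.424.

0.424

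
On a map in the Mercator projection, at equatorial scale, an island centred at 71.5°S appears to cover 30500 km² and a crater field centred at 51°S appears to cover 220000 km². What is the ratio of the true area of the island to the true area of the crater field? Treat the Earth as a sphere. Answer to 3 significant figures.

0.0352

Mercator's areal exaggeration is sec²φ; hence true area = (apparent area) · cos²φ.
True area of island: 30500 × cos²(71.5°) = 30500 × 0.1007 = 3071 km².
True area of crater field: 220000 × cos²(51°) = 220000 × 0.3960 = 87130 km².
Ratio = 3071 / 87130 ≈ 0.0352.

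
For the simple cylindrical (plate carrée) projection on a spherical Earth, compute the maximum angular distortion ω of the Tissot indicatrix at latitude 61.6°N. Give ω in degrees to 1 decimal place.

Plate carrée maps x = Rλ, y = Rφ. The meridian scale is h = 1 and the parallel scale is k = 1/cos φ = sec φ.
At 61.6°: h = 1.000, k = 2.103; principal scales a = 2.103, b = 1.000.
sin(ω/2) = (a − b)/(a + b) = 1.103/3.103 = 0.3554, so ω = 2 arcsin(0.3554) ≈ 41.6°.

41.6°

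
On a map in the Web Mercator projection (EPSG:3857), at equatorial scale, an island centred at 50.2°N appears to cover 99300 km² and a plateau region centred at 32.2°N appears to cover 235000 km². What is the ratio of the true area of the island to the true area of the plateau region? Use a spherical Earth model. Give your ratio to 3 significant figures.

0.242

Since Mercator area scale is 1/cos²φ, the true area equals the apparent area multiplied by cos²φ.
True area of island: 99300 × cos²(50.2°) = 99300 × 0.4097 = 40690 km².
True area of plateau region: 235000 × cos²(32.2°) = 235000 × 0.7160 = 168300 km².
Ratio = 40690 / 168300 ≈ 0.242.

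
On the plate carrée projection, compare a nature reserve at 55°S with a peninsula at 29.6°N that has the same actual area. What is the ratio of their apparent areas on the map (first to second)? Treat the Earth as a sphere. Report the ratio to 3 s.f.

1.52

Plate carrée maps x = Rλ, y = Rφ. The meridian scale is h = 1 and the parallel scale is k = 1/cos φ = sec φ.
Areal scale at 55°: h·k = 1.000 × 1.743 = 1.743.
Areal scale at 29.6°: h·k = 1.000 × 1.150 = 1.150.
Ratio = 1.743/1.150 ≈ 1.52.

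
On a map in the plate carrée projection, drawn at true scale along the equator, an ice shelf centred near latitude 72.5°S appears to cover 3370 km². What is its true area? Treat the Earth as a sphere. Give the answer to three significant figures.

In the plate carrée (x = Rλ, y = Rφ), meridians are true-scale (h = 1) and parallels are stretched by k = sec φ.
Areal scale = h·k = 1 × sec φ; at 72.5°, h = 1.000, k = 3.326, so h·k = 3.326.
True area = apparent / (areal scale) = 3370 / 3.326 ≈ 1010 km².

1010 km²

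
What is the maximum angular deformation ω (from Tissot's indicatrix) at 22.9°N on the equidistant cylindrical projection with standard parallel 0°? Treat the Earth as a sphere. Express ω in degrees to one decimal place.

Plate carrée maps x = Rλ, y = Rφ. The meridian scale is h = 1 and the parallel scale is k = 1/cos φ = sec φ.
At 22.9°: h = 1.000, k = 1.086; principal scales a = 1.086, b = 1.000.
sin(ω/2) = (a − b)/(a + b) = 0.08556/2.086 = 0.04102, so ω = 2 arcsin(0.04102) ≈ 4.7°.

4.7°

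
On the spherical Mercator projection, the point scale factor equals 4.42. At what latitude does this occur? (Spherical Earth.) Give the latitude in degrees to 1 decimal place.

Mercator scale is k = sec φ = 1/cos φ.
1/cos φ = 4.42  ⇒  cos φ = 0.2262  ⇒  φ = arccos(0.2262) ≈ 76.9°.

76.9°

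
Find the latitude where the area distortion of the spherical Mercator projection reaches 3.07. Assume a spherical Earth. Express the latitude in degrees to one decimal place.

55.2°

Mercator areal scale is sec²φ.
sec²φ = 3.07  ⇒  cos²φ = 0.3257  ⇒  cos φ = 0.5707.
φ = arccos(0.5707) ≈ 55.2°.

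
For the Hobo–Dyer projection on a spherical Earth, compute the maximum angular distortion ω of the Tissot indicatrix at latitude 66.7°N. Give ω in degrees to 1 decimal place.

74.0°

Hobo–Dyer is a cylindrical equal-area projection with standard parallels at ±37.5°. A cylindrical equal-area projection with standard parallel φ₀ has meridian scale h = cos φ / cos φ₀ and parallel scale k = cos φ₀ / cos φ (so areas are preserved, h·k = 1).
At 66.7°: h = 0.4986, k = 2.006; principal scales a = 2.006, b = 0.4986.
sin(ω/2) = (a − b)/(a + b) = 1.507/2.504 = 0.6018, so ω = 2 arcsin(0.6018) ≈ 74.0°.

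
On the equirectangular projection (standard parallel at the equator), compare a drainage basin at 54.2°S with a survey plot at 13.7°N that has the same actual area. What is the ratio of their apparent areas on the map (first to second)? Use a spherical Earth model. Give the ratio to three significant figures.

1.66

Plate carrée maps x = Rλ, y = Rφ. The meridian scale is h = 1 and the parallel scale is k = 1/cos φ = sec φ.
Areal scale at 54.2°: h·k = 1.000 × 1.710 = 1.710.
Areal scale at 13.7°: h·k = 1.000 × 1.029 = 1.029.
Ratio = 1.710/1.029 ≈ 1.66.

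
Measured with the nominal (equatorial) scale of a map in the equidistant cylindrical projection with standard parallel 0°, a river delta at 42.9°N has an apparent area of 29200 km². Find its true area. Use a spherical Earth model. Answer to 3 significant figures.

In the plate carrée (x = Rλ, y = Rφ), meridians are true-scale (h = 1) and parallels are stretched by k = sec φ.
Areal scale = h·k = 1 × sec φ; at 42.9°, h = 1.000, k = 1.365, so h·k = 1.365.
True area = apparent / (areal scale) = 29200 / 1.365 ≈ 21400 km².

21400 km²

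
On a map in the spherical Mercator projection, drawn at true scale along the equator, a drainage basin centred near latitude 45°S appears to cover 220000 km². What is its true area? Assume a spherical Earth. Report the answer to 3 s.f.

110000 km²

Mercator is conformal, so the point scale is isotropic: h = k = sec φ = 1/cos φ.
Areal scale = k² = sec²φ = 1/cos²(45°) = 1/0.7071² = 2.000.
True area = apparent / (areal scale) = 220000 / 2.000 ≈ 110000 km².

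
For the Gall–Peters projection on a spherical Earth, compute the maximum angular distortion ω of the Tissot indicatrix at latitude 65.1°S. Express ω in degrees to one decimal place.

56.9°

The Gall–Peters projection is cylindrical equal-area with φ₀ = 45°. Cylindrical equal-area (φ₀ = 45°): h = cos φ / cos 45° along meridians, k = cos 45° / cos φ along parallels; h·k = 1.
At 65.1°: h = 0.5954, k = 1.679; principal scales a = 1.679, b = 0.5954.
sin(ω/2) = (a − b)/(a + b) = 1.084/2.275 = 0.4765, so ω = 2 arcsin(0.4765) ≈ 56.9°.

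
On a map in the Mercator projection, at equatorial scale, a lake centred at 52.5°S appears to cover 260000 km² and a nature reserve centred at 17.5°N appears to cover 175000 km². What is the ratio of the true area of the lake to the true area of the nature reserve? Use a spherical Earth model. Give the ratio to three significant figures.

Since Mercator area scale is 1/cos²φ, the true area equals the apparent area multiplied by cos²φ.
True area of lake: 260000 × cos²(52.5°) = 260000 × 0.3706 = 96350 km².
True area of nature reserve: 175000 × cos²(17.5°) = 175000 × 0.9096 = 159200 km².
Ratio = 96350 / 159200 ≈ 0.605.

0.605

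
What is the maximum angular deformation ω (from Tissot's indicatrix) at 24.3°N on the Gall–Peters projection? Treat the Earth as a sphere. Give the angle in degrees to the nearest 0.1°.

The Gall–Peters projection is cylindrical equal-area with φ₀ = 45°. For cylindrical equal-area with standard parallel φ₀, h = cos φ / cos φ₀ and k = cos φ₀ / cos φ, so h·k = 1.
At 24.3°: h = 1.289, k = 0.7758; principal scales a = 1.289, b = 0.7758.
sin(ω/2) = (a − b)/(a + b) = 0.5131/2.065 = 0.2485, so ω = 2 arcsin(0.2485) ≈ 28.8°.

28.8°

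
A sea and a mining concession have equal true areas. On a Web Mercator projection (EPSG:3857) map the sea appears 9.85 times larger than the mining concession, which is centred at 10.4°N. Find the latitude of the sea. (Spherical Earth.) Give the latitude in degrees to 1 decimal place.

71.7°

Mercator areal scale is sec²φ, so apparent-area ratio = sec²φ₁ / sec²φ₂ = cos²φ₂ / cos²φ₁.
cos²φ₂ / cos²φ₁ = 9.85  ⇒  cos φ₁ = cos 10.4° / √9.85 = 0.9836/3.138 = 0.3134.
φ₁ = arccos(0.3134) ≈ 71.7°.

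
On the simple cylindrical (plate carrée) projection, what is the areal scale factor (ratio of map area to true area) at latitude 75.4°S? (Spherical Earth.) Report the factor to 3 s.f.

Plate carrée maps x = Rλ, y = Rφ. The meridian scale is h = 1 and the parallel scale is k = 1/cos φ = sec φ.
Areal scale = h·k = 1 × sec φ; at 75.4°, h = 1.000, k = 3.967, so h·k = 3.967.

3.97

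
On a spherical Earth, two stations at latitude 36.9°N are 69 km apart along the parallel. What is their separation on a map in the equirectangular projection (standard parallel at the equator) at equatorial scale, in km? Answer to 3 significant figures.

86.3 km

In the plate carrée (x = Rλ, y = Rφ), meridians are true-scale (h = 1) and parallels are stretched by k = sec φ.
Along the parallel, k = sec 36.9° = 1/0.7997 = 1.250.
Map distance = 69 × 1.250 ≈ 86.3 km.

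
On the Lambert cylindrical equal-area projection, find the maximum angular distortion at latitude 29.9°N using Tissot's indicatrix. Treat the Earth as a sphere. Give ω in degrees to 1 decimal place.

The Lambert cylindrical equal-area projection is the cylindrical equal-area projection with its standard parallel at the equator (φ₀ = 0). Cylindrical equal-area (φ₀ = 0°): h = cos φ / cos 0° along meridians, k = cos 0° / cos φ along parallels; h·k = 1.
At 29.9°: h = 0.8669, k = 1.154; principal scales a = 1.154, b = 0.8669.
sin(ω/2) = (a − b)/(a + b) = 0.2866/2.020 = 0.1419, so ω = 2 arcsin(0.1419) ≈ 16.3°.

16.3°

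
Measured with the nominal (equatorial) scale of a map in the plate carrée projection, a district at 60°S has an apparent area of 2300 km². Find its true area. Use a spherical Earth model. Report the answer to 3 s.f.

1150 km²

Plate carrée maps x = Rλ, y = Rφ. The meridian scale is h = 1 and the parallel scale is k = 1/cos φ = sec φ.
Areal scale = h·k = 1 × sec φ; at 60°, h = 1.000, k = 2.000, so h·k = 2.000.
True area = apparent / (areal scale) = 2300 / 2.000 ≈ 1150 km².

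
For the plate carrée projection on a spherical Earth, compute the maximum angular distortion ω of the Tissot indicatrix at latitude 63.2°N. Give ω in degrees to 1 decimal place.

Plate carrée maps x = Rλ, y = Rφ. The meridian scale is h = 1 and the parallel scale is k = 1/cos φ = sec φ.
At 63.2°: h = 1.000, k = 2.218; principal scales a = 2.218, b = 1.000.
sin(ω/2) = (a − b)/(a + b) = 1.218/3.218 = 0.3785, so ω = 2 arcsin(0.3785) ≈ 44.5°.

44.5°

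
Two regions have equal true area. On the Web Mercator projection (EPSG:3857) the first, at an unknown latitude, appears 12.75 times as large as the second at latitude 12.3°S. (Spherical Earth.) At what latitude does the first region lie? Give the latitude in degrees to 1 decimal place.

On Mercator, (apparent₁)/(apparent₂) = sec²φ₁ / sec²φ₂ when true areas are equal.
cos²φ₂ / cos²φ₁ = 12.75  ⇒  cos φ₁ = cos 12.3° / √12.75 = 0.9770/3.571 = 0.2736.
φ₁ = arccos(0.2736) ≈ 74.1°.

74.1°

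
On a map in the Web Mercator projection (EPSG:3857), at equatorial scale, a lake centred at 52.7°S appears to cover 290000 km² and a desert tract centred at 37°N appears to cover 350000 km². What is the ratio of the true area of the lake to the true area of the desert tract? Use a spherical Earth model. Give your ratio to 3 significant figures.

Since Mercator area scale is 1/cos²φ, the true area equals the apparent area multiplied by cos²φ.
True area of lake: 290000 × cos²(52.7°) = 290000 × 0.3672 = 106500 km².
True area of desert tract: 350000 × cos²(37°) = 350000 × 0.6378 = 223200 km².
Ratio = 106500 / 223200 ≈ 0.477.

0.477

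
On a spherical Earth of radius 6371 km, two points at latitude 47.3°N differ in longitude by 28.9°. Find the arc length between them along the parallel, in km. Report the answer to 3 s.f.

Arc length along a parallel = R cos φ · Δλ (with Δλ in radians).
= 6371 × cos 47.3° × (28.9° × π/180) = 6371 × 0.6782 × 0.5044 ≈ 2180 km.

2180 km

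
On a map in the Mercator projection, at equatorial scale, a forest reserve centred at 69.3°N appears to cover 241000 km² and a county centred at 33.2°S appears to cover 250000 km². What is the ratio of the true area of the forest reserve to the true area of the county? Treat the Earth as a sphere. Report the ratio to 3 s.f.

0.172

Mercator's areal exaggeration is sec²φ; hence true area = (apparent area) · cos²φ.
True area of forest reserve: 241000 × cos²(69.3°) = 241000 × 0.1249 = 30110 km².
True area of county: 250000 × cos²(33.2°) = 250000 × 0.7002 = 175000 km².
Ratio = 30110 / 175000 ≈ 0.172.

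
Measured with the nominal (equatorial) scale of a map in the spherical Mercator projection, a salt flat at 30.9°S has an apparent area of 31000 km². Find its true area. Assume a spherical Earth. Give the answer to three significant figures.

22800 km²

For Mercator, h = k = sec φ (a conformal cylindrical projection has a single point scale, 1/cos φ).
Areal scale = k² = sec²φ = 1/cos²(30.9°) = 1/0.8581² = 1.358.
True area = apparent / (areal scale) = 31000 / 1.358 ≈ 22800 km².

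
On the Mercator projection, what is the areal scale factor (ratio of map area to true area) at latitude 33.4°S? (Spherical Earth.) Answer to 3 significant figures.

1.43

Mercator is conformal, so the point scale is isotropic: h = k = sec φ = 1/cos φ.
Areal scale = k² = sec²φ = 1/cos²(33.4°) = 1/0.8348² = 1.435.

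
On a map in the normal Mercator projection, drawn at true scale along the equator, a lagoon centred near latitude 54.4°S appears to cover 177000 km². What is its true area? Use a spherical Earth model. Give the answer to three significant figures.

60000 km²

For Mercator, h = k = sec φ (a conformal cylindrical projection has a single point scale, 1/cos φ).
Areal scale = k² = sec²φ = 1/cos²(54.4°) = 1/0.5821² = 2.951.
True area = apparent / (areal scale) = 177000 / 2.951 ≈ 60000 km².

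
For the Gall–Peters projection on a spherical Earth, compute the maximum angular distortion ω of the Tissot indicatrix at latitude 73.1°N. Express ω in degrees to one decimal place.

The Gall–Peters projection is cylindrical equal-area with φ₀ = 45°. A cylindrical equal-area projection with standard parallel φ₀ has meridian scale h = cos φ / cos φ₀ and parallel scale k = cos φ₀ / cos φ (so areas are preserved, h·k = 1).
At 73.1°: h = 0.4111, k = 2.432; principal scales a = 2.432, b = 0.4111.
sin(ω/2) = (a − b)/(a + b) = 2.021/2.844 = 0.7108, so ω = 2 arcsin(0.7108) ≈ 90.6°.

90.6°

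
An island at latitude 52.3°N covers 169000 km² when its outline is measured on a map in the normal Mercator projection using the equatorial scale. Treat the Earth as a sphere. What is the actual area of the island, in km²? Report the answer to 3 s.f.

The Mercator projection is conformal; its linear scale factor is the same in every direction and equals sec φ = 1/cos φ.
Areal scale = k² = sec²φ = 1/cos²(52.3°) = 1/0.6115² = 2.674.
True area = apparent / (areal scale) = 169000 / 2.674 ≈ 63200 km².

63200 km²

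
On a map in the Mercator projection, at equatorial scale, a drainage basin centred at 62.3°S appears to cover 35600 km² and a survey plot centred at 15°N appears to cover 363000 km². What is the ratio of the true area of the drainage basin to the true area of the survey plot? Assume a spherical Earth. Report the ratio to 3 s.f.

0.0227

Mercator's areal exaggeration is sec²φ; hence true area = (apparent area) · cos²φ.
True area of drainage basin: 35600 × cos²(62.3°) = 35600 × 0.2161 = 7692 km².
True area of survey plot: 363000 × cos²(15°) = 363000 × 0.9330 = 338700 km².
Ratio = 7692 / 338700 ≈ 0.0227.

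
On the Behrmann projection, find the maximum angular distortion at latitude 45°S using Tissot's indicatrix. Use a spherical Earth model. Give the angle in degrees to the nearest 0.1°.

The Behrmann projection is cylindrical equal-area with φ₀ = 30°. Cylindrical equal-area (φ₀ = 30°): h = cos φ / cos 30° along meridians, k = cos 30° / cos φ along parallels; h·k = 1.
At 45°: h = 0.8165, k = 1.225; principal scales a = 1.225, b = 0.8165.
sin(ω/2) = (a − b)/(a + b) = 0.4082/2.041 = 0.2000, so ω = 2 arcsin(0.2000) ≈ 23.1°.

23.1°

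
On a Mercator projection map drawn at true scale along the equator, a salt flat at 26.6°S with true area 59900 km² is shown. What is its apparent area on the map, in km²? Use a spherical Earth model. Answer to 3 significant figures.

74900 km²

The Mercator projection is conformal; its linear scale factor is the same in every direction and equals sec φ = 1/cos φ.
Areal scale = k² = sec²φ = 1/cos²(26.6°) = 1/0.8942² = 1.251.
Apparent area = 59900 × 1.251 ≈ 74900 km².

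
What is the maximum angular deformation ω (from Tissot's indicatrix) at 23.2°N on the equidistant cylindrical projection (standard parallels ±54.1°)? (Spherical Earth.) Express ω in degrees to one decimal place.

25.5°

In the equirectangular projection with standard parallel φ₀ = 54.1° (x = Rλ cos φ₀, y = Rφ), meridians are true-scale (h = 1) and the parallel scale is k = cos φ₀ / cos φ.
At 23.2°: h = 1.000, k = 0.6380; principal scales a = 1.000, b = 0.6380.
sin(ω/2) = (a − b)/(a + b) = 0.3620/1.638 = 0.2210, so ω = 2 arcsin(0.2210) ≈ 25.5°.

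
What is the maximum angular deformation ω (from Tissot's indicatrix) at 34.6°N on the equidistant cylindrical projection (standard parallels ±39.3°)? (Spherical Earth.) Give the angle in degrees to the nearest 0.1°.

The equidistant cylindrical projection with φ₀ = 39.3° has h = 1 (meridians true) and k = cos φ₀ / cos φ along parallels.
At 34.6°: h = 1.000, k = 0.9401; principal scales a = 1.000, b = 0.9401.
sin(ω/2) = (a − b)/(a + b) = 0.05989/1.940 = 0.03087, so ω = 2 arcsin(0.03087) ≈ 3.5°.

3.5°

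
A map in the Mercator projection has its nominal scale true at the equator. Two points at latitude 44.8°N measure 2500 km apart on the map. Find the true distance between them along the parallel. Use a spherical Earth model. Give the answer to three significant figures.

For Mercator, h = k = sec φ (a conformal cylindrical projection has a single point scale, 1/cos φ).
Along the parallel at 44.8°, map distances are exaggerated by k = sec 44.8° = 1.409.
True distance = 2500 / 1.409 = 2500 × cos 44.8° ≈ 1770 km.

1770 km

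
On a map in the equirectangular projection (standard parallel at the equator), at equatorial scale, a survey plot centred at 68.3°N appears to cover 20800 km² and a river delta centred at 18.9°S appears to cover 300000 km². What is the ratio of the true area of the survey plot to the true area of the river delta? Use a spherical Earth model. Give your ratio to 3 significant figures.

On the plate carrée, areal scale = h·k = 1 × sec φ, so true area = apparent × cos φ.
True area of survey plot: 20800 × cos(68.3°) = 20800 × 0.3697 = 7691 km².
True area of river delta: 300000 × cos(18.9°) = 300000 × 0.9461 = 283800 km².
Ratio = 7691 / 283800 ≈ 0.0271.

0.0271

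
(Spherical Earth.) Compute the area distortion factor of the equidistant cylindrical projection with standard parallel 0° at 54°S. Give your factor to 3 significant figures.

1.70

For the equirectangular projection with φ₀ = 0 (plate carrée), h = 1 along meridians and k = sec φ along parallels.
Areal scale = h·k = 1 × sec φ; at 54°, h = 1.000, k = 1.701, so h·k = 1.701.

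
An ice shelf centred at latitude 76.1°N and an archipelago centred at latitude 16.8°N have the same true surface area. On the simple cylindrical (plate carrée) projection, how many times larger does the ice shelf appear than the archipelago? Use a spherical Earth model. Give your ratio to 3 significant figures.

3.99

Plate carrée maps x = Rλ, y = Rφ. The meridian scale is h = 1 and the parallel scale is k = 1/cos φ = sec φ.
Areal scale at 76.1°: h·k = 1.000 × 4.163 = 4.163.
Areal scale at 16.8°: h·k = 1.000 × 1.045 = 1.045.
Ratio = 4.163/1.045 ≈ 3.99.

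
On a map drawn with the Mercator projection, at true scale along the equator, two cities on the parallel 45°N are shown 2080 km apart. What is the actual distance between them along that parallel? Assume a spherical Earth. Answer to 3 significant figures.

1470 km

The Mercator projection is conformal; its linear scale factor is the same in every direction and equals sec φ = 1/cos φ.
Along the parallel at 45°, map distances are exaggerated by k = sec 45° = 1.414.
True distance = 2080 / 1.414 = 2080 × cos 45° ≈ 1470 km.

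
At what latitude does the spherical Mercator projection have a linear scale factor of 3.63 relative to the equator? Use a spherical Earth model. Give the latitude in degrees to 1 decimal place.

74.0°

Mercator scale is k = sec φ = 1/cos φ.
1/cos φ = 3.63  ⇒  cos φ = 0.2755  ⇒  φ = arccos(0.2755) ≈ 74.0°.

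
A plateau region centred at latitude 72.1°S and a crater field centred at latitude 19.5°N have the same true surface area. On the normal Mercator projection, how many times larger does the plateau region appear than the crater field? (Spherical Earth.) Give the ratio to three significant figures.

9.41

Mercator is conformal with k = sec φ, so areal scale = k² = sec²φ.
At 72.1°: sec²(72.1°) = 1/0.3074² = 10.59.
At 19.5°: sec²(19.5°) = 1/0.9426² = 1.125.
Ratio = 10.59/1.125 = cos²(19.5°)/cos²(72.1°) ≈ 9.41.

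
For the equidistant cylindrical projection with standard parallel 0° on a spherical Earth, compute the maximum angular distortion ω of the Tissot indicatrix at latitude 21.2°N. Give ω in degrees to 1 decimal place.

Plate carrée maps x = Rλ, y = Rφ. The meridian scale is h = 1 and the parallel scale is k = 1/cos φ = sec φ.
At 21.2°: h = 1.000, k = 1.073; principal scales a = 1.073, b = 1.000.
sin(ω/2) = (a − b)/(a + b) = 0.07259/2.073 = 0.03502, so ω = 2 arcsin(0.03502) ≈ 4.0°.

4.0°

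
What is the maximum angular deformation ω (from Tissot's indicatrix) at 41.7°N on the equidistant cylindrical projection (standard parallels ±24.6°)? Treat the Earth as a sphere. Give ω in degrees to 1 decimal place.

With standard parallel φ₀ = 24.6°, the equirectangular projection gives x = Rλ cos φ₀, y = Rφ, so h = 1 and k = cos 24.6° / cos φ.
At 41.7°: h = 1.000, k = 1.218; principal scales a = 1.218, b = 1.000.
sin(ω/2) = (a − b)/(a + b) = 0.2178/2.218 = 0.09819, so ω = 2 arcsin(0.09819) ≈ 11.3°.

11.3°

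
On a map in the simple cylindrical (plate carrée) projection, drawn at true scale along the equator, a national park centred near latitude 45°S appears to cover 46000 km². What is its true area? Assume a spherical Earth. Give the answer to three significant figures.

In the plate carrée (x = Rλ, y = Rφ), meridians are true-scale (h = 1) and parallels are stretched by k = sec φ.
Areal scale = h·k = 1 × sec φ; at 45°, h = 1.000, k = 1.414, so h·k = 1.414.
True area = apparent / (areal scale) = 46000 / 1.414 ≈ 32500 km².

32500 km²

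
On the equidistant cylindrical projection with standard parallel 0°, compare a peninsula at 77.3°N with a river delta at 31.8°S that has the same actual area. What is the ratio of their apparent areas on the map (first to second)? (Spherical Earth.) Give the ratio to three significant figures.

3.87

Plate carrée maps x = Rλ, y = Rφ. The meridian scale is h = 1 and the parallel scale is k = 1/cos φ = sec φ.
Areal scale at 77.3°: h·k = 1.000 × 4.549 = 4.549.
Areal scale at 31.8°: h·k = 1.000 × 1.177 = 1.177.
Ratio = 4.549/1.177 ≈ 3.87.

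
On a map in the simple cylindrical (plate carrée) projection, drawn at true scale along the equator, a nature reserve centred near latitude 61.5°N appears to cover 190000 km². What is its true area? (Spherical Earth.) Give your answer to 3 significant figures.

90700 km²

Plate carrée maps x = Rλ, y = Rφ. The meridian scale is h = 1 and the parallel scale is k = 1/cos φ = sec φ.
Areal scale = h·k = 1 × sec φ; at 61.5°, h = 1.000, k = 2.096, so h·k = 2.096.
True area = apparent / (areal scale) = 190000 / 2.096 ≈ 90700 km².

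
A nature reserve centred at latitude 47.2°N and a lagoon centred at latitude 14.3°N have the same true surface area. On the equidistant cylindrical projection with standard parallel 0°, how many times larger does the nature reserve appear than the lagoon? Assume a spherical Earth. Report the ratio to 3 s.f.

For the equirectangular projection with φ₀ = 0 (plate carrée), h = 1 along meridians and k = sec φ along parallels.
Areal scale at 47.2°: h·k = 1.000 × 1.472 = 1.472.
Areal scale at 14.3°: h·k = 1.000 × 1.032 = 1.032.
Ratio = 1.472/1.032 ≈ 1.43.

1.43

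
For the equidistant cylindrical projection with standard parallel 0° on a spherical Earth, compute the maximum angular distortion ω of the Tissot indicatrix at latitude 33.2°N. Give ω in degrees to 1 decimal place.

10.2°

For the equirectangular projection with φ₀ = 0 (plate carrée), h = 1 along meridians and k = sec φ along parallels.
At 33.2°: h = 1.000, k = 1.195; principal scales a = 1.195, b = 1.000.
sin(ω/2) = (a − b)/(a + b) = 0.1951/2.195 = 0.08887, so ω = 2 arcsin(0.08887) ≈ 10.2°.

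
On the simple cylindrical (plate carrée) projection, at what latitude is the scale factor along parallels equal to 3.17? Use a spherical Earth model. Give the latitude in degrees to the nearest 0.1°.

Plate carrée: h = 1, k = sec φ along parallels.
sec φ = 3.17  ⇒  cos φ = 0.3155  ⇒  φ ≈ 71.6°.

71.6°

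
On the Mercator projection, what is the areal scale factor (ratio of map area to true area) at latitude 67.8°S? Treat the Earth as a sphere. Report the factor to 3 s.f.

7.00

For Mercator, h = k = sec φ (a conformal cylindrical projection has a single point scale, 1/cos φ).
Areal scale = k² = sec²φ = 1/cos²(67.8°) = 1/0.3778² = 7.005.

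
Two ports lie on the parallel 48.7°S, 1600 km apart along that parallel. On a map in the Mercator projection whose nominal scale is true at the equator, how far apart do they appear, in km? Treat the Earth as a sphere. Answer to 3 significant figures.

Mercator is conformal, so the point scale is isotropic: h = k = sec φ = 1/cos φ.
Along the parallel, k = sec 48.7° = 1/0.6600 = 1.515.
Map distance = 1600 × 1.515 ≈ 2420 km.

2420 km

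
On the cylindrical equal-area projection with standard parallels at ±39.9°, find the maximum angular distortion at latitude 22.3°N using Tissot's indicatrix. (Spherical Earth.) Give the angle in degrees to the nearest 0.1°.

For cylindrical equal-area with standard parallel φ₀, h = cos φ / cos φ₀ and k = cos φ₀ / cos φ, so h·k = 1.
At 22.3°: h = 1.206, k = 0.8292; principal scales a = 1.206, b = 0.8292.
sin(ω/2) = (a − b)/(a + b) = 0.3768/2.035 = 0.1852, so ω = 2 arcsin(0.1852) ≈ 21.3°.

21.3°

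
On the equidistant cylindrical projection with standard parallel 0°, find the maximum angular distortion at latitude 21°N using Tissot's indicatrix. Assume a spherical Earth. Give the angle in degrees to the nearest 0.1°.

3.9°

Plate carrée maps x = Rλ, y = Rφ. The meridian scale is h = 1 and the parallel scale is k = 1/cos φ = sec φ.
At 21°: h = 1.000, k = 1.071; principal scales a = 1.071, b = 1.000.
sin(ω/2) = (a − b)/(a + b) = 0.07114/2.071 = 0.03435, so ω = 2 arcsin(0.03435) ≈ 3.9°.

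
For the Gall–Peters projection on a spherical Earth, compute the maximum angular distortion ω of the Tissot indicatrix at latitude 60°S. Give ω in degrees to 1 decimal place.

Gall–Peters is a cylindrical equal-area projection with standard parallels at ±45°. A cylindrical equal-area projection with standard parallel φ₀ has meridian scale h = cos φ / cos φ₀ and parallel scale k = cos φ₀ / cos φ (so areas are preserved, h·k = 1).
At 60°: h = 0.7071, k = 1.414; principal scales a = 1.414, b = 0.7071.
sin(ω/2) = (a − b)/(a + b) = 0.7071/2.121 = 0.3333, so ω = 2 arcsin(0.3333) ≈ 38.9°.

38.9°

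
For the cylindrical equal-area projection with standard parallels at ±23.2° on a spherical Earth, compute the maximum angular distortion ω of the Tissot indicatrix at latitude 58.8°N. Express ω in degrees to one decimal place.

62.4°

Cylindrical equal-area (φ₀ = 23.2°): h = cos φ / cos 23.2° along meridians, k = cos 23.2° / cos φ along parallels; h·k = 1.
At 58.8°: h = 0.5636, k = 1.774; principal scales a = 1.774, b = 0.5636.
sin(ω/2) = (a − b)/(a + b) = 1.211/2.338 = 0.5179, so ω = 2 arcsin(0.5179) ≈ 62.4°.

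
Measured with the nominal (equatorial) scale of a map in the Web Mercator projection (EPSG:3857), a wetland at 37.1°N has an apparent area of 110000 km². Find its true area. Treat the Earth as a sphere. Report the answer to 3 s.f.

70000 km²

Mercator is conformal, so the point scale is isotropic: h = k = sec φ = 1/cos φ.
Areal scale = k² = sec²φ = 1/cos²(37.1°) = 1/0.7976² = 1.572.
True area = apparent / (areal scale) = 110000 / 1.572 ≈ 70000 km².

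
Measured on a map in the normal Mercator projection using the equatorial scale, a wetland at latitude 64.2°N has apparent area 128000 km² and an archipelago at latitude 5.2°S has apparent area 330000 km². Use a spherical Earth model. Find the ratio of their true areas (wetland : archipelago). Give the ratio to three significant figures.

0.0741

On Mercator the areal scale is sec²φ, so true area = apparent × cos²φ.
True area of wetland: 128000 × cos²(64.2°) = 128000 × 0.1894 = 24250 km².
True area of archipelago: 330000 × cos²(5.2°) = 330000 × 0.9918 = 327300 km².
Ratio = 24250 / 327300 ≈ 0.0741.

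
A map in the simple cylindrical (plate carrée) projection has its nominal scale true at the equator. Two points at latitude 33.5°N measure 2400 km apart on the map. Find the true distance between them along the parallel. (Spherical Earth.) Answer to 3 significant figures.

2000 km

For the equirectangular projection with φ₀ = 0 (plate carrée), h = 1 along meridians and k = sec φ along parallels.
Along the parallel at 33.5°, map distances are exaggerated by k = sec 33.5° = 1.199.
True distance = 2400 / 1.199 = 2400 × cos 33.5° ≈ 2000 km.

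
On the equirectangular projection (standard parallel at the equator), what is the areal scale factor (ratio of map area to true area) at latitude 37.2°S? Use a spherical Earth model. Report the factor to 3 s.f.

In the plate carrée (x = Rλ, y = Rφ), meridians are true-scale (h = 1) and parallels are stretched by k = sec φ.
Areal scale = h·k = 1 × sec φ; at 37.2°, h = 1.000, k = 1.255, so h·k = 1.255.

1.26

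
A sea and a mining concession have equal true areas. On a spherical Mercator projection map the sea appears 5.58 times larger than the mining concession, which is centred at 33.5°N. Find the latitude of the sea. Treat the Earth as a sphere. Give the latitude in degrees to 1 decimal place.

69.3°

For equal true areas on Mercator, apparent areas scale as sec²φ, so the ratio is cos²φ₂ / cos²φ₁.
cos²φ₂ / cos²φ₁ = 5.58  ⇒  cos φ₁ = cos 33.5° / √5.58 = 0.8339/2.362 = 0.3530.
φ₁ = arccos(0.3530) ≈ 69.3°.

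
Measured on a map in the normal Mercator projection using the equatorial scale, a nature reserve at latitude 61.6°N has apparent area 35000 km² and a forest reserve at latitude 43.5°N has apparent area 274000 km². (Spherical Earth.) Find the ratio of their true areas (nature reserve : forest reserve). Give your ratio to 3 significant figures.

0.0549

Since Mercator area scale is 1/cos²φ, the true area equals the apparent area multiplied by cos²φ.
True area of nature reserve: 35000 × cos²(61.6°) = 35000 × 0.2262 = 7918 km².
True area of forest reserve: 274000 × cos²(43.5°) = 274000 × 0.5262 = 144200 km².
Ratio = 7918 / 144200 ≈ 0.0549.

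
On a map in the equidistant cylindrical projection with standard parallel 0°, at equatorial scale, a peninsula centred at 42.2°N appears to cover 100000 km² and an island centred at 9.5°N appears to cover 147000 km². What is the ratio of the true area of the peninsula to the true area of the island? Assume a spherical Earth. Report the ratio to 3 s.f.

Plate carrée has h = 1 and k = sec φ, giving areal scale sec φ; true area = (apparent area) · cos φ.
True area of peninsula: 100000 × cos(42.2°) = 100000 × 0.7408 = 74080 km².
True area of island: 147000 × cos(9.5°) = 147000 × 0.9863 = 145000 km².
Ratio = 74080 / 145000 ≈ 0.511.

0.511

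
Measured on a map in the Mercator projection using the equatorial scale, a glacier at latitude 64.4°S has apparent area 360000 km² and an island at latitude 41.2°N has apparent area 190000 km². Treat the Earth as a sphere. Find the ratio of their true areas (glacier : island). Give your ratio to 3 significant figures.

0.625

Since Mercator area scale is 1/cos²φ, the true area equals the apparent area multiplied by cos²φ.
True area of glacier: 360000 × cos²(64.4°) = 360000 × 0.1867 = 67210 km².
True area of island: 190000 × cos²(41.2°) = 190000 × 0.5661 = 107600 km².
Ratio = 67210 / 107600 ≈ 0.625.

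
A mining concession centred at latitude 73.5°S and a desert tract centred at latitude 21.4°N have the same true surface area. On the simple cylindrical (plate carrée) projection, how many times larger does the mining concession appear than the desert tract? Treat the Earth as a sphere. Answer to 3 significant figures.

3.28

For the equirectangular projection with φ₀ = 0 (plate carrée), h = 1 along meridians and k = sec φ along parallels.
Areal scale at 73.5°: h·k = 1.000 × 3.521 = 3.521.
Areal scale at 21.4°: h·k = 1.000 × 1.074 = 1.074.
Ratio = 3.521/1.074 ≈ 3.28.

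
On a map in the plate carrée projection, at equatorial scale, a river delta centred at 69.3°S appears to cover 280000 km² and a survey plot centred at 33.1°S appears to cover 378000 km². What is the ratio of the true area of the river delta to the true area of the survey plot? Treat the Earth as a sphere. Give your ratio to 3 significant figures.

Plate carrée has h = 1 and k = sec φ, giving areal scale sec φ; true area = (apparent area) · cos φ.
True area of river delta: 280000 × cos(69.3°) = 280000 × 0.3535 = 98970 km².
True area of survey plot: 378000 × cos(33.1°) = 378000 × 0.8377 = 316700 km².
Ratio = 98970 / 316700 ≈ 0.313.

0.313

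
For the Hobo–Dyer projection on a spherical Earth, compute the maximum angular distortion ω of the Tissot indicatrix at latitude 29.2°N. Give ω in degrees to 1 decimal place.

10.9°

Hobo–Dyer is a cylindrical equal-area projection with standard parallels at ±37.5°. A cylindrical equal-area projection with standard parallel φ₀ has meridian scale h = cos φ / cos φ₀ and parallel scale k = cos φ₀ / cos φ (so areas are preserved, h·k = 1).
At 29.2°: h = 1.100, k = 0.9088; principal scales a = 1.100, b = 0.9088.
sin(ω/2) = (a − b)/(a + b) = 0.1914/2.009 = 0.09529, so ω = 2 arcsin(0.09529) ≈ 10.9°.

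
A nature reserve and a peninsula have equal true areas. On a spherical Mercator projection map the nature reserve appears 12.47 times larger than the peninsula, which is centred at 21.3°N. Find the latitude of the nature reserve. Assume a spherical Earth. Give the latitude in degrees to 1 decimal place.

74.7°

Mercator areal scale is sec²φ, so apparent-area ratio = sec²φ₁ / sec²φ₂ = cos²φ₂ / cos²φ₁.
cos²φ₂ / cos²φ₁ = 12.47  ⇒  cos φ₁ = cos 21.3° / √12.47 = 0.9317/3.531 = 0.2638.
φ₁ = arccos(0.2638) ≈ 74.7°.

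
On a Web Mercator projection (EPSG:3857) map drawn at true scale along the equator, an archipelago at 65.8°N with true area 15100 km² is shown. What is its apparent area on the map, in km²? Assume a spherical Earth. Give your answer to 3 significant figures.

89900 km²

The Mercator projection is conformal; its linear scale factor is the same in every direction and equals sec φ = 1/cos φ.
Areal scale = k² = sec²φ = 1/cos²(65.8°) = 1/0.4099² = 5.951.
Apparent area = 15100 × 5.951 ≈ 89900 km².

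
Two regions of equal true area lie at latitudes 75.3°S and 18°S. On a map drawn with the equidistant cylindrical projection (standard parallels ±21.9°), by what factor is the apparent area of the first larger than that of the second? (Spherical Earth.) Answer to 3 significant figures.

3.75

The equidistant cylindrical projection with φ₀ = 21.9° has h = 1 (meridians true) and k = cos φ₀ / cos φ along parallels.
Areal scale at 75.3°: h·k = 1.000 × 3.656 = 3.656.
Areal scale at 18°: h·k = 1.000 × 0.9756 = 0.9756.
Ratio = 3.656/0.9756 ≈ 3.75.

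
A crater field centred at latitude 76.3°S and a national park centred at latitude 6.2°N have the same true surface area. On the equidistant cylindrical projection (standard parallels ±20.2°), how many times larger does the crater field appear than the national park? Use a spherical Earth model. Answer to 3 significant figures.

In the equirectangular projection with standard parallel φ₀ = 20.2° (x = Rλ cos φ₀, y = Rφ), meridians are true-scale (h = 1) and the parallel scale is k = cos φ₀ / cos φ.
Areal scale at 76.3°: h·k = 1.000 × 3.963 = 3.963.
Areal scale at 6.2°: h·k = 1.000 × 0.9440 = 0.9440.
Ratio = 3.963/0.9440 ≈ 4.20.

4.20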